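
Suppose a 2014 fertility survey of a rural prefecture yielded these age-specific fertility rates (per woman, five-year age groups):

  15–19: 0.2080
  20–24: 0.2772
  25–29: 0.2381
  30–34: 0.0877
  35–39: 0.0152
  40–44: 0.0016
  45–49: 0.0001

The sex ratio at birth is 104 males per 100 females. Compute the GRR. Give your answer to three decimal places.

Proportion female at birth = 100 / (100 + 104) = 0.49020.
Sum of ASFRs = 0.2080 + 0.2772 + 0.2381 + 0.0877 + 0.0152 + 0.0016 + 0.0001 = 0.8279
TFR = 5 × 0.8279 = 4.1395
GRR = 0.49020 × 4.1395 = 2.02918

2.029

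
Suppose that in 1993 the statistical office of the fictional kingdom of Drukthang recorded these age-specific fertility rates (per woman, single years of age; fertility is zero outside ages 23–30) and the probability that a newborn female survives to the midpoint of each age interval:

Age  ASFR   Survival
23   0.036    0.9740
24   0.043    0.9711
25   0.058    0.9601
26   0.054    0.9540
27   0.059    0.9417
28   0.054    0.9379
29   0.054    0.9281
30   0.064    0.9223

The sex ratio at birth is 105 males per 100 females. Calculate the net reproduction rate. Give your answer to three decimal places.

Proportion female at birth = 100 / (100 + 105) = 0.48780.
Per-age-group product (1 × ASFR × survival probability):
  23: 1 × 0.036 × 0.9740 = 0.03506
  24: 1 × 0.043 × 0.9711 = 0.04176
  25: 1 × 0.058 × 0.9601 = 0.05569
  26: 1 × 0.054 × 0.9540 = 0.05152
  27: 1 × 0.059 × 0.9417 = 0.05556
  28: 1 × 0.054 × 0.9379 = 0.05065
  29: 1 × 0.054 × 0.9281 = 0.05012
  30: 1 × 0.064 × 0.9223 = 0.05903
Sum = 0.39939
NRR = 0.48780 × 0.39939 = 0.19482
With NRR below 1 the population is below replacement fertility.

0.195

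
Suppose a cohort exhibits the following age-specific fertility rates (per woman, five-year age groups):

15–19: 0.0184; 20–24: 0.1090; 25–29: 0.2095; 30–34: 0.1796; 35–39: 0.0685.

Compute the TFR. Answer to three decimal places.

2.925

Sum of ASFRs = 0.0184 + 0.1090 + 0.2095 + 0.1796 + 0.0685 = 0.5850
TFR = 5 × 0.5850 = 2.925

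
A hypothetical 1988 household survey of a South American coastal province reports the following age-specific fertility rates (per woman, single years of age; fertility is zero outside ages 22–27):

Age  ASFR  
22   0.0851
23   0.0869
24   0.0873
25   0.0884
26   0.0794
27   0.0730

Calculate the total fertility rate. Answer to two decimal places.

0.50

Sum of ASFRs = 0.0851 + 0.0869 + 0.0873 + 0.0884 + 0.0794 + 0.0730 = 0.5001
TFR = 0.5001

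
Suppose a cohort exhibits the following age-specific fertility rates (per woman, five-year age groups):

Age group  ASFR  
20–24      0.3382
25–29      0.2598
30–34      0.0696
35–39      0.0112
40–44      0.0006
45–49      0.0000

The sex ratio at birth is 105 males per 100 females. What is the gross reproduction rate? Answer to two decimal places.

1.66

Proportion female at birth = 100 / (100 + 105) = 0.48780.
Sum of ASFRs = 0.3382 + 0.2598 + 0.0696 + 0.0112 + 0.0006 + 0.0000 = 0.6794
TFR = 5 × 0.6794 = 3.397
GRR = 0.48780 × 3.397 = 1.65706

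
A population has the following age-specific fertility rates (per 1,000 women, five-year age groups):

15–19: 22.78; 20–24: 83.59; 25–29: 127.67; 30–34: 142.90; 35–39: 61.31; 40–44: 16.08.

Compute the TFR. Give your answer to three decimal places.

Sum of ASFRs = 22.78 + 83.59 + 127.67 + 142.90 + 61.31 + 16.08 = 454.33
TFR = 5 × 454.33 / 1000 = 2.27165

2.272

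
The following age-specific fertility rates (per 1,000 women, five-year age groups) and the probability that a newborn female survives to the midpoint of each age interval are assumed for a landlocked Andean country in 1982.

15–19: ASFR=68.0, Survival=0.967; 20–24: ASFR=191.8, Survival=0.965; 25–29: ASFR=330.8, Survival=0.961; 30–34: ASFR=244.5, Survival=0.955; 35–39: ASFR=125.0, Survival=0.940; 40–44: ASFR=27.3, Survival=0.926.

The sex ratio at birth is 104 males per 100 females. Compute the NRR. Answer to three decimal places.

2.316

Proportion female at birth = 100 / (100 + 104) = 0.49020.
Per-age-group product (5 × ASFR × survival probability):
  15–19: 5 × 68.0/1000 × 0.967 = 0.32878
  20–24: 5 × 191.8/1000 × 0.965 = 0.92544
  25–29: 5 × 330.8/1000 × 0.961 = 1.58949
  30–34: 5 × 244.5/1000 × 0.955 = 1.16749
  35–39: 5 × 125.0/1000 × 0.940 = 0.58750
  40–44: 5 × 27.3/1000 × 0.926 = 0.12640
Sum = 4.72510
NRR = 0.49020 × 4.72510 = 2.31624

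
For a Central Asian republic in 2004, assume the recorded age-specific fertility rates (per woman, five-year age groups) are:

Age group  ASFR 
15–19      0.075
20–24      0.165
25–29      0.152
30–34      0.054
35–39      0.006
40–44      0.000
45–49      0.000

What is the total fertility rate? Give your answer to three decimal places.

2.260

Sum of ASFRs = 0.075 + 0.165 + 0.152 + 0.054 + 0.006 + 0.000 + 0.000 = 0.452
TFR = 5 × 0.452 = 2.26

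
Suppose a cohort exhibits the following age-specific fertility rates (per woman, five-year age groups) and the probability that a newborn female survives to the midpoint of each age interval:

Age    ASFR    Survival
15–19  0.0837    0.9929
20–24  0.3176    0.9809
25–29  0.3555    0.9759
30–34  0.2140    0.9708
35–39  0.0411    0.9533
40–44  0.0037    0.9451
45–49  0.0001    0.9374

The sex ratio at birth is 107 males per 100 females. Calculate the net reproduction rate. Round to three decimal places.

Proportion female at birth = 100 / (100 + 107) = 0.48309.
Per-age-group product (5 × ASFR × survival probability):
  15–19: 5 × 0.0837 × 0.9929 = 0.41553
  20–24: 5 × 0.3176 × 0.9809 = 1.55767
  25–29: 5 × 0.3555 × 0.9759 = 1.73466
  30–34: 5 × 0.2140 × 0.9708 = 1.03876
  35–39: 5 × 0.0411 × 0.9533 = 0.19590
  40–44: 5 × 0.0037 × 0.9451 = 0.01748
  45–49: 5 × 0.0001 × 0.9374 = 0.00047
Sum = 4.96047
NRR = 0.48309 × 4.96047 = 2.39635
With NRR above 1 the population is above replacement fertility.

2.396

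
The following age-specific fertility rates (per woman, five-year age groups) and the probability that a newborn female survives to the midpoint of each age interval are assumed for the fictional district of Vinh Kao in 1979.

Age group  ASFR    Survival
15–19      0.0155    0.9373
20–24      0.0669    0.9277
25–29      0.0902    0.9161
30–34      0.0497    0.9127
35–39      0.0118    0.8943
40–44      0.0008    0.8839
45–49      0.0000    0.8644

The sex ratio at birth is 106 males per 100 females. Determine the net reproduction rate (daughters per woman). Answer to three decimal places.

Proportion female at birth = 100 / (100 + 106) = 0.48544.
Each age group contributes 5 × ASFR × survival:
  15–19: 5 × 0.0155 × 0.9373 = 0.07264
  20–24: 5 × 0.0669 × 0.9277 = 0.31032
  25–29: 5 × 0.0902 × 0.9161 = 0.41316
  30–34: 5 × 0.0497 × 0.9127 = 0.22681
  35–39: 5 × 0.0118 × 0.8943 = 0.05276
  40–44: 5 × 0.0008 × 0.8839 = 0.00354
  45–49: 5 × 0.0000 × 0.8644 = 0.00000
Sum = 1.07923
NRR = 0.48544 × 1.07923 = 0.52390

0.524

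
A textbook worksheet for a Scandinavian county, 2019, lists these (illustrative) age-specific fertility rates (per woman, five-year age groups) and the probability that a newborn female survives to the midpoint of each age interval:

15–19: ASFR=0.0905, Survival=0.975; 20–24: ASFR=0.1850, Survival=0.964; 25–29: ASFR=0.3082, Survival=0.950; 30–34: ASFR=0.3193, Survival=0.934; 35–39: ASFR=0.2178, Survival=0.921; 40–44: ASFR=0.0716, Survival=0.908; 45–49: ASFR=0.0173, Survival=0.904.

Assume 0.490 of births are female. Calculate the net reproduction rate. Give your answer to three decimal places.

2.790

Proportion female at birth = 0.490.
Each age group contributes 5 × ASFR × survival:
  15–19: 5 × 0.0905 × 0.975 = 0.44119
  20–24: 5 × 0.1850 × 0.964 = 0.89170
  25–29: 5 × 0.3082 × 0.950 = 1.46395
  30–34: 5 × 0.3193 × 0.934 = 1.49113
  35–39: 5 × 0.2178 × 0.921 = 1.00297
  40–44: 5 × 0.0716 × 0.908 = 0.32506
  45–49: 5 × 0.0173 × 0.904 = 0.07820
Sum = 5.69420
NRR = 0.490 × 5.69420 = 2.79016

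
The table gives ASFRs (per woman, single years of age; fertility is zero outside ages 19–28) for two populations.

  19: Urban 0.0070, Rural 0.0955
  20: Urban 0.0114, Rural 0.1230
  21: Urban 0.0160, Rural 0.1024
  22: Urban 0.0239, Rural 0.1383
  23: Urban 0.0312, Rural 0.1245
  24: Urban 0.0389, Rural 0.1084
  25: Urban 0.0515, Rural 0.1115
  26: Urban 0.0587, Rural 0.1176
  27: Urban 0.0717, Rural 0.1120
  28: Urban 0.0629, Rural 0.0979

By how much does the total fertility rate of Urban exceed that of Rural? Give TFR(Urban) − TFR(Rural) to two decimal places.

-0.76

Urban:
  Sum of ASFRs = 0.0070 + 0.0114 + 0.0160 + 0.0239 + 0.0312 + 0.0389 + 0.0515 + 0.0587 + 0.0717 + 0.0629 = 0.3732
  TFR = 0.3732
Rural:
  Sum of ASFRs = 0.0955 + 0.1230 + 0.1024 + 0.1383 + 0.1245 + 0.1084 + 0.1115 + 0.1176 + 0.1120 + 0.0979 = 1.1311
  TFR = 1.1311
Difference = 0.3732 − 1.1311 = -0.7579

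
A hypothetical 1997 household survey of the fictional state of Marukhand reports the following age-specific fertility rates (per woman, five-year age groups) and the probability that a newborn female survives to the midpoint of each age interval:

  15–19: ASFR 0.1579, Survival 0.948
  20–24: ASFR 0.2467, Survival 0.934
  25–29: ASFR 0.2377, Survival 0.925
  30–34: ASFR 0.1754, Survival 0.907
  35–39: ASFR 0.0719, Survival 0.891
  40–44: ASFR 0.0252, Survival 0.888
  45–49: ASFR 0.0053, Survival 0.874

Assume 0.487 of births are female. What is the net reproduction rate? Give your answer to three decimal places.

Proportion female at birth = 0.487.
Weighting each age-specific rate by interval width and survival:
  15–19: 5 × 0.1579 × 0.948 = 0.74845
  20–24: 5 × 0.2467 × 0.934 = 1.15209
  25–29: 5 × 0.2377 × 0.925 = 1.09936
  30–34: 5 × 0.1754 × 0.907 = 0.79544
  35–39: 5 × 0.0719 × 0.891 = 0.32031
  40–44: 5 × 0.0252 × 0.888 = 0.11189
  45–49: 5 × 0.0053 × 0.874 = 0.02316
Sum = 4.25070
NRR = 0.487 × 4.25070 = 2.07009

2.070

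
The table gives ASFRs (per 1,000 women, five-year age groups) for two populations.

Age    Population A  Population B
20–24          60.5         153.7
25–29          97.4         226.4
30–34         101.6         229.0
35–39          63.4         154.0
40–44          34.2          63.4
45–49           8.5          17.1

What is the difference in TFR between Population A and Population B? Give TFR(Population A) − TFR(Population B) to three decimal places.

-2.390

Population A:
  Sum of ASFRs = 60.5 + 97.4 + 101.6 + 63.4 + 34.2 + 8.5 = 365.6
  TFR = 5 × 365.6 / 1000 = 1.828
Population B:
  Sum of ASFRs = 153.7 + 226.4 + 229.0 + 154.0 + 63.4 + 17.1 = 843.6
  TFR = 5 × 843.6 / 1000 = 4.218
Difference = 1.828 − 4.218 = -2.39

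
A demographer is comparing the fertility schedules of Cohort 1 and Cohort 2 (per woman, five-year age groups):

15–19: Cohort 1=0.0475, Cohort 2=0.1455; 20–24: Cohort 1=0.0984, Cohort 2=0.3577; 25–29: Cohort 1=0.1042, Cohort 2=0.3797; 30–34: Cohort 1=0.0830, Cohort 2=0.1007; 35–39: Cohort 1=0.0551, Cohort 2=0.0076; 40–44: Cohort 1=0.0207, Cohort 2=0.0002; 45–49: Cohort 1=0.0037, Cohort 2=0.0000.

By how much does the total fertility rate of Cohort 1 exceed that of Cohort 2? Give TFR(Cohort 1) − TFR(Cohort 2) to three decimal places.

-2.894

Cohort 1:
  Sum of ASFRs = 0.0475 + 0.0984 + 0.1042 + 0.0830 + 0.0551 + 0.0207 + 0.0037 = 0.4126
  TFR = 5 × 0.4126 = 2.063
Cohort 2:
  Sum of ASFRs = 0.1455 + 0.3577 + 0.3797 + 0.1007 + 0.0076 + 0.0002 + 0.0000 = 0.9914
  TFR = 5 × 0.9914 = 4.957
Difference = 2.063 − 4.957 = -2.894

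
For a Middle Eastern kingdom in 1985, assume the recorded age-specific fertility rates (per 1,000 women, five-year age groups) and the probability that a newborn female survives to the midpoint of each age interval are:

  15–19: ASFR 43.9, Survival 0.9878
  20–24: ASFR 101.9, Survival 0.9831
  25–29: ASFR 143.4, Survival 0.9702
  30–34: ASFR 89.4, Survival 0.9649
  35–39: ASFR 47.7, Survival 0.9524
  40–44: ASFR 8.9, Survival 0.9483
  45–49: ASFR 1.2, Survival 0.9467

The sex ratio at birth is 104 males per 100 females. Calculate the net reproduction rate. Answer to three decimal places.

Proportion female at birth = 100 / (100 + 104) = 0.49020.
Weighting each age-specific rate by interval width and survival:
  15–19: 5 × 43.9/1000 × 0.9878 = 0.21682
  20–24: 5 × 101.9/1000 × 0.9831 = 0.50089
  25–29: 5 × 143.4/1000 × 0.9702 = 0.69563
  30–34: 5 × 89.4/1000 × 0.9649 = 0.43131
  35–39: 5 × 47.7/1000 × 0.9524 = 0.22715
  40–44: 5 × 8.9/1000 × 0.9483 = 0.04220
  45–49: 5 × 1.2/1000 × 0.9467 = 0.00568
Sum = 2.11968
NRR = 0.49020 × 2.11968 = 1.03907
An NRR exceeding 1 indicates intrinsic growth under these rates.

1.039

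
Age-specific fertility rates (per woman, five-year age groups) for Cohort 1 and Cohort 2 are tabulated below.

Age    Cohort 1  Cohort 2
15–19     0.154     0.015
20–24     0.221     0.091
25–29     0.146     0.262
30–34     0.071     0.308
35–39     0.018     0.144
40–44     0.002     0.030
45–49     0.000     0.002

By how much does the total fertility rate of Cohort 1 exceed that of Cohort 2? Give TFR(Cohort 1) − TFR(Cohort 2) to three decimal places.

Cohort 1:
  Sum of ASFRs = 0.154 + 0.221 + 0.146 + 0.071 + 0.018 + 0.002 + 0.000 = 0.612
  TFR = 5 × 0.612 = 3.06
Cohort 2:
  Sum of ASFRs = 0.015 + 0.091 + 0.262 + 0.308 + 0.144 + 0.030 + 0.002 = 0.852
  TFR = 5 × 0.852 = 4.26
Difference = 3.06 − 4.26 = -1.2

-1.200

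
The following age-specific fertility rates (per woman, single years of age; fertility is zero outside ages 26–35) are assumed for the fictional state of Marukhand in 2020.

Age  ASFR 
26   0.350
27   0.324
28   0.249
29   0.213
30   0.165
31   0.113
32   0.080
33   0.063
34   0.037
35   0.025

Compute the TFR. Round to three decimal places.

Sum of ASFRs = 0.350 + 0.324 + 0.249 + 0.213 + 0.165 + 0.113 + 0.080 + 0.063 + 0.037 + 0.025 = 1.619
TFR = 1.619

1.619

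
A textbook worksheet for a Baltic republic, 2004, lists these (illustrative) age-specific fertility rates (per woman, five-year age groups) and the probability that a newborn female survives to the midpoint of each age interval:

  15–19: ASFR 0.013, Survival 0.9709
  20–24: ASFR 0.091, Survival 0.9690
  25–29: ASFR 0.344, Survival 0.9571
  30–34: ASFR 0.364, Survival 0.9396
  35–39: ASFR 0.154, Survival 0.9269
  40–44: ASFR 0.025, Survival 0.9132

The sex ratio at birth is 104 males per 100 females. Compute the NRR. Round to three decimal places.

Proportion female at birth = 100 / (100 + 104) = 0.49020.
Per-age-group product (5 × ASFR × survival probability):
  15–19: 5 × 0.013 × 0.9709 = 0.06311
  20–24: 5 × 0.091 × 0.9690 = 0.44090
  25–29: 5 × 0.344 × 0.9571 = 1.64621
  30–34: 5 × 0.364 × 0.9396 = 1.71007
  35–39: 5 × 0.154 × 0.9269 = 0.71371
  40–44: 5 × 0.025 × 0.9132 = 0.11415
Sum = 4.68815
NRR = 0.49020 × 4.68815 = 2.29813
NRR > 1, so each generation more than replaces itself.

2.298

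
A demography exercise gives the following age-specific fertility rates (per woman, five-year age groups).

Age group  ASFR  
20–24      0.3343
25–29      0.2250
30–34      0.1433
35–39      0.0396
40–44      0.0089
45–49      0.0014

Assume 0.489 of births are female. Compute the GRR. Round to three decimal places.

1.840

Proportion female at birth = 0.489.
Sum of ASFRs = 0.3343 + 0.2250 + 0.1433 + 0.0396 + 0.0089 + 0.0014 = 0.7525
TFR = 5 × 0.7525 = 3.7625
GRR = 0.489 × 3.7625 = 1.83986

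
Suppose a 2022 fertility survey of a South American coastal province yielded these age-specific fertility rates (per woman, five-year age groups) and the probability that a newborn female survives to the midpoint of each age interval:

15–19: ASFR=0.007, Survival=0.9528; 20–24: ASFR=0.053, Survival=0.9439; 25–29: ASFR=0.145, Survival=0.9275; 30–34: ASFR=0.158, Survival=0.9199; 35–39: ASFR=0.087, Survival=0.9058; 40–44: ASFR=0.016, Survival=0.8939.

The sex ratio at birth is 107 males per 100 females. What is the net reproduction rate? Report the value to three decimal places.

1.038

Proportion female at birth = 100 / (100 + 107) = 0.48309.
Survival-weighted fertility by age (5·fₓ·Sₓ):
  15–19: 5 × 0.007 × 0.9528 = 0.03335
  20–24: 5 × 0.053 × 0.9439 = 0.25013
  25–29: 5 × 0.145 × 0.9275 = 0.67244
  30–34: 5 × 0.158 × 0.9199 = 0.72672
  35–39: 5 × 0.087 × 0.9058 = 0.39402
  40–44: 5 × 0.016 × 0.8939 = 0.07151
Sum = 2.14817
NRR = 0.48309 × 2.14817 = 1.03776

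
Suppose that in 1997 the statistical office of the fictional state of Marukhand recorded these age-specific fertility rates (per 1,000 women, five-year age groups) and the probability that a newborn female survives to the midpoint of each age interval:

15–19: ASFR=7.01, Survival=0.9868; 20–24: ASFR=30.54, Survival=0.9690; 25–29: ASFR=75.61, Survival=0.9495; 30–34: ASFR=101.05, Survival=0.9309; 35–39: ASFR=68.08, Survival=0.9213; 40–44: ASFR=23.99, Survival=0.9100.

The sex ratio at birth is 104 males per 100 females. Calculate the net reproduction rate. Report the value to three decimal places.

Proportion female at birth = 100 / (100 + 104) = 0.49020.
Weighting each age-specific rate by interval width and survival:
  15–19: 5 × 7.01/1000 × 0.9868 = 0.03459
  20–24: 5 × 30.54/1000 × 0.9690 = 0.14797
  25–29: 5 × 75.61/1000 × 0.9495 = 0.35896
  30–34: 5 × 101.05/1000 × 0.9309 = 0.47034
  35–39: 5 × 68.08/1000 × 0.9213 = 0.31361
  40–44: 5 × 23.99/1000 × 0.9100 = 0.10915
Sum = 1.43462
NRR = 0.49020 × 1.43462 = 0.70325
With NRR below 1 the population is below replacement fertility.

0.703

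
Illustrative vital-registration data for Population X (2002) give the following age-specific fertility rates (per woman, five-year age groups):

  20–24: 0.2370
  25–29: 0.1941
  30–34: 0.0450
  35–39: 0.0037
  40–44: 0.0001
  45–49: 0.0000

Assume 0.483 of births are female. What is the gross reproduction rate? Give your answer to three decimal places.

Proportion female at birth = 0.483.
Sum of ASFRs = 0.2370 + 0.1941 + 0.0450 + 0.0037 + 0.0001 + 0.0000 = 0.4799
TFR = 5 × 0.4799 = 2.3995
GRR = 0.483 × 2.3995 = 1.15896

1.159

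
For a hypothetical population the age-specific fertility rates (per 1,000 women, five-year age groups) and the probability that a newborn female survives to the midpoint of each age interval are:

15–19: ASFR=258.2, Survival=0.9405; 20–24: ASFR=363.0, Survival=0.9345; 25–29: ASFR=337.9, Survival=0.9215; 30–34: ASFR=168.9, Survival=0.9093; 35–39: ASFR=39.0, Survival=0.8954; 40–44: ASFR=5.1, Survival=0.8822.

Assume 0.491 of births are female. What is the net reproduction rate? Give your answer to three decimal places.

Proportion female at birth = 0.491.
Survival-weighted fertility by age (5·fₓ·Sₓ):
  15–19: 5 × 258.2/1000 × 0.9405 = 1.21419
  20–24: 5 × 363.0/1000 × 0.9345 = 1.69612
  25–29: 5 × 337.9/1000 × 0.9215 = 1.55687
  30–34: 5 × 168.9/1000 × 0.9093 = 0.76790
  35–39: 5 × 39.0/1000 × 0.8954 = 0.17460
  40–44: 5 × 5.1/1000 × 0.8822 = 0.02250
Sum = 5.43218
NRR = 0.491 × 5.43218 = 2.66720

2.667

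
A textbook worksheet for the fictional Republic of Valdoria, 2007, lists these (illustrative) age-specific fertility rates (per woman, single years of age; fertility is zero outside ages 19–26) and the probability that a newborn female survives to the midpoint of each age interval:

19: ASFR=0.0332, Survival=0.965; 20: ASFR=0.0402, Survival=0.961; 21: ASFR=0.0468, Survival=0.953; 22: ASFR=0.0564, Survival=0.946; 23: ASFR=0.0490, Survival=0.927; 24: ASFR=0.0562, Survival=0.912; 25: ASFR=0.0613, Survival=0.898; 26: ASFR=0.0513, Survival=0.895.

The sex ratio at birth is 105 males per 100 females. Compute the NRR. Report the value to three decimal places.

Proportion female at birth = 100 / (100 + 105) = 0.48780.
Each age group contributes 1 × ASFR × survival:
  19: 1 × 0.0332 × 0.965 = 0.03204
  20: 1 × 0.0402 × 0.961 = 0.03863
  21: 1 × 0.0468 × 0.953 = 0.04460
  22: 1 × 0.0564 × 0.946 = 0.05335
  23: 1 × 0.0490 × 0.927 = 0.04542
  24: 1 × 0.0562 × 0.912 = 0.05125
  25: 1 × 0.0613 × 0.898 = 0.05505
  26: 1 × 0.0513 × 0.895 = 0.04591
Sum = 0.36625
NRR = 0.48780 × 0.36625 = 0.17866

0.179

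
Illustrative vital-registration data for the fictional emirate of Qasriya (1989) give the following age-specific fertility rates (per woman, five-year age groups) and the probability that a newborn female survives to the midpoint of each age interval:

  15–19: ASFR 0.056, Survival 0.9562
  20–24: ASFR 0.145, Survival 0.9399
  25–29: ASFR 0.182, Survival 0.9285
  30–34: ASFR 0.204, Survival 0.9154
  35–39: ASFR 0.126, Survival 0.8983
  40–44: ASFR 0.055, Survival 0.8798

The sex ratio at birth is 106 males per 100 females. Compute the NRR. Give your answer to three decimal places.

Proportion female at birth = 100 / (100 + 106) = 0.48544.
Per-age-group product (5 × ASFR × survival probability):
  15–19: 5 × 0.056 × 0.9562 = 0.26774
  20–24: 5 × 0.145 × 0.9399 = 0.68143
  25–29: 5 × 0.182 × 0.9285 = 0.84494
  30–34: 5 × 0.204 × 0.9154 = 0.93371
  35–39: 5 × 0.126 × 0.8983 = 0.56593
  40–44: 5 × 0.055 × 0.8798 = 0.24195
Sum = 3.53570
NRR = 0.48544 × 3.53570 = 1.71637

1.716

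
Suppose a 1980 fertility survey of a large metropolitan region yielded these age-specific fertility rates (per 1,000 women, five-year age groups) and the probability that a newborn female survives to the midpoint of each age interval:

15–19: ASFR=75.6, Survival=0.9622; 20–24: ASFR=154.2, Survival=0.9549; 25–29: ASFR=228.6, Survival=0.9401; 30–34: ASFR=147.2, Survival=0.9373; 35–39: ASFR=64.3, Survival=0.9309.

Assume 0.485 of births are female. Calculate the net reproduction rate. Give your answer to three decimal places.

Proportion female at birth = 0.485.
Survival-weighted fertility by age (5·fₓ·Sₓ):
  15–19: 5 × 75.6/1000 × 0.9622 = 0.36371
  20–24: 5 × 154.2/1000 × 0.9549 = 0.73623
  25–29: 5 × 228.6/1000 × 0.9401 = 1.07453
  30–34: 5 × 147.2/1000 × 0.9373 = 0.68985
  35–39: 5 × 64.3/1000 × 0.9309 = 0.29928
Sum = 3.16360
NRR = 0.485 × 3.16360 = 1.53435

1.534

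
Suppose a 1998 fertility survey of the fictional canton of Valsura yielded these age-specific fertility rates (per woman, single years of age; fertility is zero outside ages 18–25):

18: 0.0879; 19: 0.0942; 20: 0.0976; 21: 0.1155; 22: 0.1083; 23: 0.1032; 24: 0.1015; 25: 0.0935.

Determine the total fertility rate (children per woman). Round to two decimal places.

Sum of ASFRs = 0.0879 + 0.0942 + 0.0976 + 0.1155 + 0.1083 + 0.1032 + 0.1015 + 0.0935 = 0.8017
TFR = 0.8017

0.80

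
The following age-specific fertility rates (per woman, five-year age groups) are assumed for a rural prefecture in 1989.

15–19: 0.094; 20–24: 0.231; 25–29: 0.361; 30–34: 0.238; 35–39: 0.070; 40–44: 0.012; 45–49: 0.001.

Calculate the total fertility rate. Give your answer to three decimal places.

Sum of ASFRs = 0.094 + 0.231 + 0.361 + 0.238 + 0.070 + 0.012 + 0.001 = 1.007
TFR = 5 × 1.007 = 5.035

5.035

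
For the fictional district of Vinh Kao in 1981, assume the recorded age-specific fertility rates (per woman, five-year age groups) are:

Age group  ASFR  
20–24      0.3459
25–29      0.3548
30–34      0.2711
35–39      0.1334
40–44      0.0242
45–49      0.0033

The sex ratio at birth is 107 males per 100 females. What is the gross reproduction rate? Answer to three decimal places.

2.736

Proportion female at birth = 100 / (100 + 107) = 0.48309.
Sum of ASFRs = 0.3459 + 0.3548 + 0.2711 + 0.1334 + 0.0242 + 0.0033 = 1.1327
TFR = 5 × 1.1327 = 5.6635
GRR = 0.48309 × 5.6635 = 2.73598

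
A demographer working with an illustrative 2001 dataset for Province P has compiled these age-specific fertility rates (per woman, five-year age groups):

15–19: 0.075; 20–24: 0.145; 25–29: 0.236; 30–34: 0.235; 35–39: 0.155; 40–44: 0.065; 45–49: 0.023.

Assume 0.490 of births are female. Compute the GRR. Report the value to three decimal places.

Proportion female at birth = 0.490.
Sum of ASFRs = 0.075 + 0.145 + 0.236 + 0.235 + 0.155 + 0.065 + 0.023 = 0.934
TFR = 5 × 0.934 = 4.67
GRR = 0.490 × 4.67 = 2.28830

2.288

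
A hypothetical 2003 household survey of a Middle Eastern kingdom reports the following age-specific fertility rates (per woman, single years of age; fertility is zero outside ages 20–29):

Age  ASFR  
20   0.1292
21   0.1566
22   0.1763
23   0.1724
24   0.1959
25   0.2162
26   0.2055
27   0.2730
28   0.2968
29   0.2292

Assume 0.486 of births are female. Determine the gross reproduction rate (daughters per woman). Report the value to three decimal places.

Proportion female at birth = 0.486.
Sum of ASFRs = 0.1292 + 0.1566 + 0.1763 + 0.1724 + 0.1959 + 0.2162 + 0.2055 + 0.2730 + 0.2968 + 0.2292 = 2.0511
TFR = 2.0511
GRR = 0.486 × 2.0511 = 0.99683

0.997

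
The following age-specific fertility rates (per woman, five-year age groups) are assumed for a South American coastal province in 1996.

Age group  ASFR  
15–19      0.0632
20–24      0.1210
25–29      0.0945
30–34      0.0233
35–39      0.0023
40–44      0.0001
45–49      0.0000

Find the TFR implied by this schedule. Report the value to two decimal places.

Sum of ASFRs = 0.0632 + 0.1210 + 0.0945 + 0.0233 + 0.0023 + 0.0001 + 0.0000 = 0.3044
TFR = 5 × 0.3044 = 1.522

1.52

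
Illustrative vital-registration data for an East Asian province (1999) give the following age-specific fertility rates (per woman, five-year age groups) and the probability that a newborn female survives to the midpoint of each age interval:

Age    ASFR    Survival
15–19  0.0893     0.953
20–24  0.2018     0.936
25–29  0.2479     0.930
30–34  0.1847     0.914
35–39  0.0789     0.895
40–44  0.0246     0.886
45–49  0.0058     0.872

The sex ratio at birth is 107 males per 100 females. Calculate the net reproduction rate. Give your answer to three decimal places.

Proportion female at birth = 100 / (100 + 107) = 0.48309.
Weighting each age-specific rate by interval width and survival:
  15–19: 5 × 0.0893 × 0.953 = 0.42551
  20–24: 5 × 0.2018 × 0.936 = 0.94442
  25–29: 5 × 0.2479 × 0.930 = 1.15274
  30–34: 5 × 0.1847 × 0.914 = 0.84408
  35–39: 5 × 0.0789 × 0.895 = 0.35308
  40–44: 5 × 0.0246 × 0.886 = 0.10898
  45–49: 5 × 0.0058 × 0.872 = 0.02529
Sum = 3.85410
NRR = 0.48309 × 3.85410 = 1.86188

1.862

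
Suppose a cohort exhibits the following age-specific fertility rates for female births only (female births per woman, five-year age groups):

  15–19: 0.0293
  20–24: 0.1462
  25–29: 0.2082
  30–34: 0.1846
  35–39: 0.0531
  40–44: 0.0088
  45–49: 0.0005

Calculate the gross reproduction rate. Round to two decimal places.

Sum of female ASFRs = 0.0293 + 0.1462 + 0.2082 + 0.1846 + 0.0531 + 0.0088 + 0.0005 = 0.6307
GRR = 5 × 0.6307 = 3.1535

3.15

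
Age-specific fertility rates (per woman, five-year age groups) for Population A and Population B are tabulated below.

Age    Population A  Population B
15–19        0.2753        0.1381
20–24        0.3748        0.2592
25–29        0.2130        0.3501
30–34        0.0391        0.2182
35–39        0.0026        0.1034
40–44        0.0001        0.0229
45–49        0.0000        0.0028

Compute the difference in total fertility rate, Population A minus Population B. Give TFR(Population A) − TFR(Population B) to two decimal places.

-0.95

Population A:
  Sum of ASFRs = 0.2753 + 0.3748 + 0.2130 + 0.0391 + 0.0026 + 0.0001 + 0.0000 = 0.9049
  TFR = 5 × 0.9049 = 4.5245
Population B:
  Sum of ASFRs = 0.1381 + 0.2592 + 0.3501 + 0.2182 + 0.1034 + 0.0229 + 0.0028 = 1.0947
  TFR = 5 × 1.0947 = 5.4735
Difference = 4.5245 − 5.4735 = -0.949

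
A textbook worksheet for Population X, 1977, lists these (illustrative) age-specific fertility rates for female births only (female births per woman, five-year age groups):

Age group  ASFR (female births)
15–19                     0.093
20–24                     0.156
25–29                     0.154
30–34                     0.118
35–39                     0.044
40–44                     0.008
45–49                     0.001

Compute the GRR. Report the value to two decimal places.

Sum of female ASFRs = 0.093 + 0.156 + 0.154 + 0.118 + 0.044 + 0.008 + 0.001 = 0.574
GRR = 5 × 0.574 = 2.87

2.87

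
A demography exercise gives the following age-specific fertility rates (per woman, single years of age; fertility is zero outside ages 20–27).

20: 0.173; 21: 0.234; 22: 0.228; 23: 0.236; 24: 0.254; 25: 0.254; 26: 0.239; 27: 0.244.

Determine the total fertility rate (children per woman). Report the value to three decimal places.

Sum of ASFRs = 0.173 + 0.234 + 0.228 + 0.236 + 0.254 + 0.254 + 0.239 + 0.244 = 1.862
TFR = 1.862

1.862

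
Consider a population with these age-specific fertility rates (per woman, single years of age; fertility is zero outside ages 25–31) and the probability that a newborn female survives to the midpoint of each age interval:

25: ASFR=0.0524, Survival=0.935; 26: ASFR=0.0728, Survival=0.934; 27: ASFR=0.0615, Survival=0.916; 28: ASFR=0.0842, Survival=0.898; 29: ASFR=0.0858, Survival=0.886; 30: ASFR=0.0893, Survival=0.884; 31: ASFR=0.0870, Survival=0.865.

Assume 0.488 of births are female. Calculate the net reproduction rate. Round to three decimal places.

Proportion female at birth = 0.488.
Per-age-group product (1 × ASFR × survival probability):
  25: 1 × 0.0524 × 0.935 = 0.04899
  26: 1 × 0.0728 × 0.934 = 0.06800
  27: 1 × 0.0615 × 0.916 = 0.05633
  28: 1 × 0.0842 × 0.898 = 0.07561
  29: 1 × 0.0858 × 0.886 = 0.07602
  30: 1 × 0.0893 × 0.884 = 0.07894
  31: 1 × 0.0870 × 0.865 = 0.07526
Sum = 0.47915
NRR = 0.488 × 0.47915 = 0.23383
NRR < 1, so the cohort does not fully replace itself.

0.234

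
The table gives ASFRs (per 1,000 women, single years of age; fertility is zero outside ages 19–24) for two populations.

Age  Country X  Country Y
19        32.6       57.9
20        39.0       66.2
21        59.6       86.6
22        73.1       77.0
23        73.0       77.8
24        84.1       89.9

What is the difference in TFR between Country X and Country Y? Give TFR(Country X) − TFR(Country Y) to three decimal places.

Country X:
  Sum of ASFRs = 32.6 + 39.0 + 59.6 + 73.1 + 73.0 + 84.1 = 361.4
  TFR = 361.4 / 1000 = 0.3614
Country Y:
  Sum of ASFRs = 57.9 + 66.2 + 86.6 + 77.0 + 77.8 + 89.9 = 455.4
  TFR = 455.4 / 1000 = 0.4554
Difference = 0.3614 − 0.4554 = -0.094

-0.094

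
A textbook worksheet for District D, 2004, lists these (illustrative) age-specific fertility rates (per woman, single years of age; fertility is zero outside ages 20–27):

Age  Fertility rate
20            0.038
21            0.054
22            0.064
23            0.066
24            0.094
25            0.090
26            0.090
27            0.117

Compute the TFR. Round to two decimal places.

Sum of ASFRs = 0.038 + 0.054 + 0.064 + 0.066 + 0.094 + 0.090 + 0.090 + 0.117 = 0.613
TFR = 0.613

0.61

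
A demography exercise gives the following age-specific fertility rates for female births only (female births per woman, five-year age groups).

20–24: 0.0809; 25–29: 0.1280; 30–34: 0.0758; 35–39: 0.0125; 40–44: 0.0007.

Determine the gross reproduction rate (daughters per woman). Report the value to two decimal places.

Sum of female ASFRs = 0.0809 + 0.1280 + 0.0758 + 0.0125 + 0.0007 = 0.2979
GRR = 5 × 0.2979 = 1.4895

1.49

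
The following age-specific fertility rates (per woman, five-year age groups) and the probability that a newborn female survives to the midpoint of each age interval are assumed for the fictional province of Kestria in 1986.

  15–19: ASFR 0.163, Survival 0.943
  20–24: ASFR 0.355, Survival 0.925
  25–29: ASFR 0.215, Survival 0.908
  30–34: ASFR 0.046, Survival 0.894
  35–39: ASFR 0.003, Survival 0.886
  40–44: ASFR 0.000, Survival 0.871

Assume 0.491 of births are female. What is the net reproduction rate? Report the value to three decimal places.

1.770

Proportion female at birth = 0.491.
Each age group contributes 5 × ASFR × survival:
  15–19: 5 × 0.163 × 0.943 = 0.76855
  20–24: 5 × 0.355 × 0.925 = 1.64188
  25–29: 5 × 0.215 × 0.908 = 0.97610
  30–34: 5 × 0.046 × 0.894 = 0.20562
  35–39: 5 × 0.003 × 0.886 = 0.01329
  40–44: 5 × 0.000 × 0.871 = 0.00000
Sum = 3.60544
NRR = 0.491 × 3.60544 = 1.77027
With NRR above 1 the population is above replacement fertility.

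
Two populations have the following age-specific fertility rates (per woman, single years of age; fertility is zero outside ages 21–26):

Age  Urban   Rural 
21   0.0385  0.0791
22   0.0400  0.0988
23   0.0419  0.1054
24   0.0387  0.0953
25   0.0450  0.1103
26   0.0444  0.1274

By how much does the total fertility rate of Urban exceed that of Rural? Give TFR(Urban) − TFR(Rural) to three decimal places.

-0.368

Urban:
  Sum of ASFRs = 0.0385 + 0.0400 + 0.0419 + 0.0387 + 0.0450 + 0.0444 = 0.2485
  TFR = 0.2485
Rural:
  Sum of ASFRs = 0.0791 + 0.0988 + 0.1054 + 0.0953 + 0.1103 + 0.1274 = 0.6163
  TFR = 0.6163
Difference = 0.2485 − 0.6163 = -0.3678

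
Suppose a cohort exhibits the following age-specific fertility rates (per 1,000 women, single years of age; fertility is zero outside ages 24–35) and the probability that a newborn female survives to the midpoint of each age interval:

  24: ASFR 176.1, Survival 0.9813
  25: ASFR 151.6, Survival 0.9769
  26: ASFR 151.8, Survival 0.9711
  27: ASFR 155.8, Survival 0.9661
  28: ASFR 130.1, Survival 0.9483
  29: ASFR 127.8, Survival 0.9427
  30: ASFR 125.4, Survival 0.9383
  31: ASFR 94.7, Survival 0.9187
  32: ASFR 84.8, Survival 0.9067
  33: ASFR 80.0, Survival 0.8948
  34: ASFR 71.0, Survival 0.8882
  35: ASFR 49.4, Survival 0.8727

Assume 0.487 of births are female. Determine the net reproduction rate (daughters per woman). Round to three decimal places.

Proportion female at birth = 0.487.
Per-age-group product (1 × ASFR × survival probability):
  24: 1 × 176.1/1000 × 0.9813 = 0.17281
  25: 1 × 151.6/1000 × 0.9769 = 0.14810
  26: 1 × 151.8/1000 × 0.9711 = 0.14741
  27: 1 × 155.8/1000 × 0.9661 = 0.15052
  28: 1 × 130.1/1000 × 0.9483 = 0.12337
  29: 1 × 127.8/1000 × 0.9427 = 0.12048
  30: 1 × 125.4/1000 × 0.9383 = 0.11766
  31: 1 × 94.7/1000 × 0.9187 = 0.08700
  32: 1 × 84.8/1000 × 0.9067 = 0.07689
  33: 1 × 80.0/1000 × 0.8948 = 0.07158
  34: 1 × 71.0/1000 × 0.8882 = 0.06306
  35: 1 × 49.4/1000 × 0.8727 = 0.04311
Sum = 1.32199
NRR = 0.487 × 1.32199 = 0.64381
With NRR below 1 the population is below replacement fertility.

0.644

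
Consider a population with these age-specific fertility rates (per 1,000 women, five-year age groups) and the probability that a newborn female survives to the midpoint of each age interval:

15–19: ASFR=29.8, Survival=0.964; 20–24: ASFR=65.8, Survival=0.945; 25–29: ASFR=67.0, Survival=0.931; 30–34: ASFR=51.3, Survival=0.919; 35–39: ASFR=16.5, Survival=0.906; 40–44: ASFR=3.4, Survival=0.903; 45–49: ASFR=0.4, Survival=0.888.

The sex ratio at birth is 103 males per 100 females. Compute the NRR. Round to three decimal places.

Proportion female at birth = 100 / (100 + 103) = 0.49261.
Each age group contributes 5 × ASFR × survival:
  15–19: 5 × 29.8/1000 × 0.964 = 0.14364
  20–24: 5 × 65.8/1000 × 0.945 = 0.31091
  25–29: 5 × 67.0/1000 × 0.931 = 0.31189
  30–34: 5 × 51.3/1000 × 0.919 = 0.23572
  35–39: 5 × 16.5/1000 × 0.906 = 0.07475
  40–44: 5 × 3.4/1000 × 0.903 = 0.01535
  45–49: 5 × 0.4/1000 × 0.888 = 0.00178
Sum = 1.09404
NRR = 0.49261 × 1.09404 = 0.53894
NRR < 1, so the cohort does not fully replace itself.

0.539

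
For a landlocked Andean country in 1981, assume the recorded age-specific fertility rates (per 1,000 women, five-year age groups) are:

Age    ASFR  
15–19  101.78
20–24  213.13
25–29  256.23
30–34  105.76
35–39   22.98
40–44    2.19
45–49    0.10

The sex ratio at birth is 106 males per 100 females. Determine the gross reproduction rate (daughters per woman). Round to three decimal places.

Proportion female at birth = 100 / (100 + 106) = 0.48544.
Sum of ASFRs = 101.78 + 213.13 + 256.23 + 105.76 + 22.98 + 2.19 + 0.10 = 702.17
TFR = 5 × 702.17 / 1000 = 3.51085
GRR = 0.48544 × 3.51085 = 1.70431

1.704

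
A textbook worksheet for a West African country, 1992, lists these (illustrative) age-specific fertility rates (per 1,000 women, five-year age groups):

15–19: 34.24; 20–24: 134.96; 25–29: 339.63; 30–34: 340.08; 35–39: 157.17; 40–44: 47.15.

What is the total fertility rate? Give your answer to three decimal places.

Sum of ASFRs = 34.24 + 134.96 + 339.63 + 340.08 + 157.17 + 47.15 = 1053.23
TFR = 5 × 1053.23 / 1000 = 5.26615

5.266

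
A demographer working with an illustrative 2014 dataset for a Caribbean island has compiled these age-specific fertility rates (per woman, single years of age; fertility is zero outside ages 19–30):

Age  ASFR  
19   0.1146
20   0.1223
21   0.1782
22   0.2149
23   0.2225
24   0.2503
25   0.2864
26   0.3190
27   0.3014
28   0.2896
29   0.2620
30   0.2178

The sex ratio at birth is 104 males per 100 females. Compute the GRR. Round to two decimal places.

1.36

Proportion female at birth = 100 / (100 + 104) = 0.49020.
Sum of ASFRs = 0.1146 + 0.1223 + 0.1782 + 0.2149 + 0.2225 + 0.2503 + 0.2864 + 0.3190 + 0.3014 + 0.2896 + 0.2620 + 0.2178 = 2.7790
TFR = 2.779
GRR = 0.49020 × 2.779 = 1.36227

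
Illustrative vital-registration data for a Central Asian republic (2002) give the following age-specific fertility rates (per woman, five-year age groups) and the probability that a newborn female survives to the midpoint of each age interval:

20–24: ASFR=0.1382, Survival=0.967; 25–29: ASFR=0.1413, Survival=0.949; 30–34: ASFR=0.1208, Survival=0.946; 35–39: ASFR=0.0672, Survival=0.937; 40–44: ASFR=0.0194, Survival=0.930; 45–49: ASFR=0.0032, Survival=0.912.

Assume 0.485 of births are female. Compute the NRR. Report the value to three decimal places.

Proportion female at birth = 0.485.
Weighting each age-specific rate by interval width and survival:
  20–24: 5 × 0.1382 × 0.967 = 0.66820
  25–29: 5 × 0.1413 × 0.949 = 0.67047
  30–34: 5 × 0.1208 × 0.946 = 0.57138
  35–39: 5 × 0.0672 × 0.937 = 0.31483
  40–44: 5 × 0.0194 × 0.930 = 0.09021
  45–49: 5 × 0.0032 × 0.912 = 0.01459
Sum = 2.32968
NRR = 0.485 × 2.32968 = 1.12989

1.130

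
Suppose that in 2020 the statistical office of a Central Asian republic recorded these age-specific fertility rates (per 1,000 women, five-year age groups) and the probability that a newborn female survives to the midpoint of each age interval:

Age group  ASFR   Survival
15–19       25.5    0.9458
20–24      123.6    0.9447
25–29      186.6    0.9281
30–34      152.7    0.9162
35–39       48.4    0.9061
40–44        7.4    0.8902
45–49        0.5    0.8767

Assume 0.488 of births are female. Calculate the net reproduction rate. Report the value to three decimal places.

1.232

Proportion female at birth = 0.488.
Per-age-group product (5 × ASFR × survival probability):
  15–19: 5 × 25.5/1000 × 0.9458 = 0.12059
  20–24: 5 × 123.6/1000 × 0.9447 = 0.58382
  25–29: 5 × 186.6/1000 × 0.9281 = 0.86592
  30–34: 5 × 152.7/1000 × 0.9162 = 0.69952
  35–39: 5 × 48.4/1000 × 0.9061 = 0.21928
  40–44: 5 × 7.4/1000 × 0.8902 = 0.03294
  45–49: 5 × 0.5/1000 × 0.8767 = 0.00219
Sum = 2.52426
NRR = 0.488 × 2.52426 = 1.23184
An NRR exceeding 1 indicates intrinsic growth under these rates.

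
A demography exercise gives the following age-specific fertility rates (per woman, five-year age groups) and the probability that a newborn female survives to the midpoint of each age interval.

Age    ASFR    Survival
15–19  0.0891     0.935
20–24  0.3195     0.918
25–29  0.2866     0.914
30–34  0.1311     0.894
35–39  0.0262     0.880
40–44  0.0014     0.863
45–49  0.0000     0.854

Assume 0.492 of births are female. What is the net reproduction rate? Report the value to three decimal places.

Proportion female at birth = 0.492.
Per-age-group product (5 × ASFR × survival probability):
  15–19: 5 × 0.0891 × 0.935 = 0.41654
  20–24: 5 × 0.3195 × 0.918 = 1.46651
  25–29: 5 × 0.2866 × 0.914 = 1.30976
  30–34: 5 × 0.1311 × 0.894 = 0.58602
  35–39: 5 × 0.0262 × 0.880 = 0.11528
  40–44: 5 × 0.0014 × 0.863 = 0.00604
  45–49: 5 × 0.0000 × 0.854 = 0.00000
Sum = 3.90015
NRR = 0.492 × 3.90015 = 1.91887

1.919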